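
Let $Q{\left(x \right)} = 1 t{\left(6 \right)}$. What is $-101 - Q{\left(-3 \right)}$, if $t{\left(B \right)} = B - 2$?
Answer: $-105$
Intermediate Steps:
$t{\left(B \right)} = -2 + B$
$Q{\left(x \right)} = 4$ ($Q{\left(x \right)} = 1 \left(-2 + 6\right) = 1 \cdot 4 = 4$)
$-101 - Q{\left(-3 \right)} = -101 - 4 = -105$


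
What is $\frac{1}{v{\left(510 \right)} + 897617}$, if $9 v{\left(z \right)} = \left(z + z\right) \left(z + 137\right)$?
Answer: $\frac{3}{2912831} \approx 1.0299 \cdot 10^{-6}$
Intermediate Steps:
$v{\left(z \right)} = \frac{2 z \left(137 + z\right)}{9}$ ($v{\left(z \right)} = \frac{\left(z + z\right) \left(z + 137\right)}{9} = \frac{2 z \left(137 + z\right)}{9}$)
$\frac{1}{v{\left(510 \right)} + 897617} = \frac{1}{\frac{2}{9} \cdot 510 \left(137 + 510\right) + 897617} = \frac{1}{\frac{2}{9} \cdot 510 \cdot 647 + 897617} = \frac{1}{\frac{219980}{3} + 897617} = \frac{1}{\frac{2912831}{3}} = \frac{3}{2912831}$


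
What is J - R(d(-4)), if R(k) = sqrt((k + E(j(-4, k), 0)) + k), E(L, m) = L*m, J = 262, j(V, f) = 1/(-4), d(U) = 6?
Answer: 262 - 2*sqrt(3) ≈ 258.54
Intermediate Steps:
j(V, f) = -1/4
R(k) = sqrt(2)*sqrt(k) (R(k) = sqrt((k - 1/4*0) + k) = sqrt((k + 0) + k) = sqrt(k + k) = sqrt(2*k) = sqrt(2)*sqrt(k))
J - R(d(-4)) = 262 - sqrt(2)*sqrt(6) = 262 - 2*sqrt(3)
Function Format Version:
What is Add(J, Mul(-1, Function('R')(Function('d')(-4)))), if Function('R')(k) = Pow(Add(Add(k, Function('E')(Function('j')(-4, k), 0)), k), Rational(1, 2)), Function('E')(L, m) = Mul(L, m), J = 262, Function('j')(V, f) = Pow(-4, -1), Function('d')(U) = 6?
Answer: Add(262, Mul(-2, Pow(3, Rational(1, 2)))) ≈ 258.54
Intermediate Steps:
Function('j')(V, f) = Rational(-1, 4)
Function('R')(k) = Mul(Pow(2, Rational(1, 2)), Pow(k, Rational(1, 2))) (Function('R')(k) = Pow(Add(Add(k, Mul(Rational(-1, 4), 0)), k), Rational(1, 2)) = Pow(Add(Add(k, 0), k), Rational(1, 2)) = Pow(Add(k, k), Rational(1, 2)) = Pow(Mul(2, k), Rational(1, 2)) = Mul(Pow(2, Rational(1, 2)), Pow(k, Rational(1, 2))))
Add(J, Mul(-1, Function('R')(Function('d')(-4)))) = Add(262, Mul(-1, Mul(Pow(2, Rational(1, 2)), Pow(6, Rational(1, 2))))) = Add(262, Mul(-1, Mul(2, Pow(3, Rational(1, 2))))) = Add(262, Mul(-2, Pow(3, Rational(1, 2))))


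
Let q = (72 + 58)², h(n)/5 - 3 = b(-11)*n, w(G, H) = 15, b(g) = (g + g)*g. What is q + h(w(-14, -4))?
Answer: 35065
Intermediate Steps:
b(g) = 2*g² (b(g) = (2*g)*g = 2*g²)
h(n) = 15 + 1210*n (h(n) = 15 + 5*((2*(-11)²)*n) = 15 + 5*((2*121)*n) = 15 + 5*(242*n) = 15 + 1210*n)
q = 16900 (q = 130² = 16900)
q + h(w(-14, -4)) = 16900 + (15 + 1210*15) = 16900 + (15 + 18150) = 16900 + 18165 = 35065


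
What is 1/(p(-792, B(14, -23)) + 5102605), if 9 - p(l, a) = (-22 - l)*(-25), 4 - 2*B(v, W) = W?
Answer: 1/5121864 ≈ 1.9524e-7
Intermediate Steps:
B(v, W) = 2 - W/2
p(l, a) = -541 - 25*l (p(l, a) = 9 - (-22 - l)*(-25) = 9 - (550 + 25*l) = 9 + (-550 - 25*l) = -541 - 25*l)
1/(p(-792, B(14, -23)) + 5102605) = 1/((-541 - 25*(-792)) + 5102605) = 1/((-541 + 19800) + 5102605) = 1/(19259 + 5102605) = 1/5121864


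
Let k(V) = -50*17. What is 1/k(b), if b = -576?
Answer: -1/850 ≈ -0.0011765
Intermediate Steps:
k(V) = -850
1/k(b) = 1/(-850) = -1/850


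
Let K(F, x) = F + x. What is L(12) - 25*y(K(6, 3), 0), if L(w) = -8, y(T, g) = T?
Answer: -233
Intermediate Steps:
L(12) - 25*y(K(6, 3), 0) = -8 - 25*(6 + 3) = -8 - 25*9 = -8 - 225 = -233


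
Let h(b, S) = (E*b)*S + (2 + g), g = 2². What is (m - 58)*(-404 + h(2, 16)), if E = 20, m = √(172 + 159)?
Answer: -14036 + 242*√331 ≈ -9633.2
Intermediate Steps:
g = 4
m = √331 ≈ 18.193
h(b, S) = 6 + 20*S*b (h(b, S) = (20*b)*S + (2 + 4) = 20*S*b + 6 = 6 + 20*S*b)
(m - 58)*(-404 + h(2, 16)) = (√331 - 58)*(-404 + (6 + 20*16*2)) = (-58 + √331)*(-404 + (6 + 640)) = (-58 + √331)*(-404 + 646) = (-58 + √331)*242 = -14036 + 242*√331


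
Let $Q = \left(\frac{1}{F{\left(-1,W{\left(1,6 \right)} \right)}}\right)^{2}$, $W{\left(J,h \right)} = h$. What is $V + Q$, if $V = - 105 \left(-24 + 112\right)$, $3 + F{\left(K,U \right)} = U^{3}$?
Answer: $- \frac{419209559}{45369} \approx -9240.0$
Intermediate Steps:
$F{\left(K,U \right)} = -3 + U^{3}$
$Q = \frac{1}{45369}$ ($Q = \left(\frac{1}{-3 + 6^{3}}\right)^{2} = \left(\frac{1}{-3 + 216}\right)^{2} = \left(\frac{1}{213}\right)^{2} = \frac{1}{45369} \approx 2.2041 \cdot 10^{-5}$)
$V = -9240$ ($V = \left(-105\right) 88 = -9240$)
$V + Q = -9240 + \frac{1}{45369} = - \frac{419209559}{45369}$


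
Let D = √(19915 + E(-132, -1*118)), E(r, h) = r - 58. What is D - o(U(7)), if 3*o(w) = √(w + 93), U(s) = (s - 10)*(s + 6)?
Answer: -√6 + 5*√789 ≈ 138.00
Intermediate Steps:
U(s) = (-10 + s)*(6 + s)
E(r, h) = -58 + r
o(w) = √(93 + w)/3 (o(w) = √(w + 93)/3 = √(93 + w)/3)
D = 5*√789 (D = √(19915 + (-58 - 132)) = √(19915 - 190) = √19725 = 5*√789 ≈ 140.45)
D - o(U(7)) = 5*√789 - √(93 + (-60 + 7² - 4*7))/3 = 5*√789 - √(93 + (-60 + 49 - 28))/3 = 5*√789 - √(93 - 39)/3 = 5*√789 - √54/3 = 5*√789 - 3*√6/3 = 5*√789 - √6 = -√6 + 5*√789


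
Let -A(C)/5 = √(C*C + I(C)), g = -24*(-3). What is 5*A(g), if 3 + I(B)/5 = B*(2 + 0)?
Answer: -25*√5889 ≈ -1918.5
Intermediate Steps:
g = 72
I(B) = -15 + 10*B (I(B) = -15 + 5*(B*(2 + 0)) = -15 + 5*(B*2) = -15 + 5*(2*B) = -15 + 10*B)
A(C) = -5*√(-15 + C² + 10*C) (A(C) = -5*√(C*C + (-15 + 10*C)) = -5*√(C² + (-15 + 10*C)) = -5*√(-15 + C² + 10*C))
5*A(g) = 5*(-5*√(-15 + 72² + 10*72)) = 5*(-5*√(-15 + 5184 + 720)) = 5*(-5*√5889) = -25*√5889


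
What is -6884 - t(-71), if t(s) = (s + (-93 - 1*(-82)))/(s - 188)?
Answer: -1783038/259 ≈ -6884.3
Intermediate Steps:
t(s) = (-11 + s)/(-188 + s) (t(s) = (s + (-93 + 82))/(-188 + s) = (s - 11)/(-188 + s) = (-11 + s)/(-188 + s))
-6884 - t(-71) = -6884 - (-11 - 71)/(-188 - 71) = -6884 - (-82)/(-259) = -6884 - (-1)*(-82)/259 = -6884 - 1*82/259 = -6884 - 82/259 = -1783038/259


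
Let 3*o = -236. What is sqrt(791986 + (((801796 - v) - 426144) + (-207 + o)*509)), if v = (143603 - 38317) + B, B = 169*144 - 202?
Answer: sqrt(8035323)/3 ≈ 944.89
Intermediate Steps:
o = -236/3 (o = (1/3)*(-236) = -236/3 ≈ -78.667)
B = 24134 (B = 24336 - 202 = 24134)
v = 129420 (v = (143603 - 38317) + 24134 = 105286 + 24134 = 129420)
sqrt(791986 + (((801796 - v) - 426144) + (-207 + o)*509)) = sqrt(791986 + (((801796 - 1*129420) - 426144) + (-207 - 236/3)*509)) = sqrt(791986 + (((801796 - 129420) - 426144) - 857/3*509)) = sqrt(791986 + ((672376 - 426144) - 436213/3)) = sqrt(791986 + (246232 - 436213/3)) = sqrt(791986 + 302483/3) = sqrt(2678441/3) = sqrt(8035323)/3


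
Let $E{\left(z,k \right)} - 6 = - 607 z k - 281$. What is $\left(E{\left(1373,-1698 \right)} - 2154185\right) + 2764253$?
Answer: $1415741671$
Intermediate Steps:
$E{\left(z,k \right)} = -275 - 607 k z$ ($E{\left(z,k \right)} = 6 + \left(- 607 z k - 281\right) = 6 - \left(281 + 607 k z\right) = -275 - 607 k z$)
$\left(E{\left(1373,-1698 \right)} - 2154185\right) + 2764253 = \left(\left(-275 - \left(-1030686\right) 1373\right) - 2154185\right) + 2764253 = \left(\left(-275 + 1415131878\right) - 2154185\right) + 2764253 = \left(1415131603 - 2154185\right) + 2764253 = 1412977418 + 2764253 = 1415741671$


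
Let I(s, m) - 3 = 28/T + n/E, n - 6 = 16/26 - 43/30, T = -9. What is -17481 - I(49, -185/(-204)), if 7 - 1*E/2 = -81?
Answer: -3599670703/205920 ≈ -17481.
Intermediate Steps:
E = 176 (E = 14 - 2*(-81) = 14 + 162 = 176)
n = 2021/390 (n = 6 + (16/26 - 43/30) = 6 + (16*(1/26) - 43*1/30) = 6 + (8/13 - 43/30) = 6 - 319/390 = 2021/390 ≈ 5.1821)
I(s, m) = -16817/205920 (I(s, m) = 3 + (28/(-9) + (2021/390)/176) = 3 + (28*(-1/9) + (2021/390)*(1/176)) = 3 + (-28/9 + 2021/68640) = 3 - 634577/205920 = -16817/205920)
-17481 - I(49, -185/(-204)) = -17481 - 1*(-16817/205920) = -17481 + 16817/205920 = -3599670703/205920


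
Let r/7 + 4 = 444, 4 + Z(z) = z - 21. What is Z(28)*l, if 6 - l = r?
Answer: -9222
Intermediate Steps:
Z(z) = -25 + z (Z(z) = -4 + (z - 21) = -4 + (-21 + z) = -25 + z)
r = 3080 (r = -28 + 7*444 = -28 + 3108 = 3080)
l = -3074 (l = 6 - 1*3080 = 6 - 3080 = -3074)
Z(28)*l = (-25 + 28)*(-3074) = 3*(-3074) = -9222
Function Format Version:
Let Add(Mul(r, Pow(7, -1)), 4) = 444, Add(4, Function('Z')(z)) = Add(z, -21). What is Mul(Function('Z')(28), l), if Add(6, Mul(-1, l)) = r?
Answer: -9222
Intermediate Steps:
Function('Z')(z) = Add(-25, z) (Function('Z')(z) = Add(-4, Add(z, -21)) = Add(-4, Add(-21, z)) = Add(-25, z))
r = 3080 (r = Add(-28, Mul(7, 444)) = Add(-28, 3108) = 3080)
l = -3074 (l = Add(6, Mul(-1, 3080)) = Add(6, -3080) = -3074)
Mul(Function('Z')(28), l) = Mul(Add(-25, 28), -3074) = Mul(3, -3074) = -9222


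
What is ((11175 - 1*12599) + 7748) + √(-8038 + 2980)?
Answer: 6324 + 3*I*√562 ≈ 6324.0 + 71.12*I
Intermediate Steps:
((11175 - 1*12599) + 7748) + √(-8038 + 2980) = ((11175 - 12599) + 7748) + √(-5058) = (-1424 + 7748) + 3*I*√562 = 6324 + 3*I*√562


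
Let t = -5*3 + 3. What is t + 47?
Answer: 35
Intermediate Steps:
t = -12 (t = -15 + 3 = -12)
t + 47 = -12 + 47 = 35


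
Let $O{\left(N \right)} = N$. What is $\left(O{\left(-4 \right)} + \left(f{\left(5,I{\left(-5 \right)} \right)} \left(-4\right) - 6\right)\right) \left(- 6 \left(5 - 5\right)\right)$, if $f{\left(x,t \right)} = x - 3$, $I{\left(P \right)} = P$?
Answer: $0$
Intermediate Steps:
$f{\left(x,t \right)} = -3 + x$
$\left(O{\left(-4 \right)} + \left(f{\left(5,I{\left(-5 \right)} \right)} \left(-4\right) - 6\right)\right) \left(- 6 \left(5 - 5\right)\right) = \left(-4 + \left(\left(-3 + 5\right) \left(-4\right) - 6\right)\right) \left(- 6 \left(5 - 5\right)\right) = \left(-4 + \left(2 \left(-4\right) - 6\right)\right) \left(\left(-6\right) 0\right) = \left(-4 - 14\right) 0 = \left(-18\right) 0 = 0$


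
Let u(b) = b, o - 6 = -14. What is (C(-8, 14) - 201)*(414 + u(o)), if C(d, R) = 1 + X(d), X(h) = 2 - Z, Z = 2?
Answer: -81200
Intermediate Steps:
o = -8 (o = 6 - 14 = -8)
X(h) = 0 (X(h) = 2 - 1*2 = 2 - 2 = 0)
C(d, R) = 1 (C(d, R) = 1 + 0 = 1)
(C(-8, 14) - 201)*(414 + u(o)) = (1 - 201)*(414 - 8) = -200*406 = -81200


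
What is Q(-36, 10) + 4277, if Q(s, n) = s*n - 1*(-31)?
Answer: 3948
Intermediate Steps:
Q(s, n) = 31 + n*s (Q(s, n) = n*s + 31 = 31 + n*s)
Q(-36, 10) + 4277 = (31 + 10*(-36)) + 4277 = (31 - 360) + 4277 = -329 + 4277 = 3948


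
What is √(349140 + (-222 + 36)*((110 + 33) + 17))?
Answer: 2*√79845 ≈ 565.14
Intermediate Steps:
√(349140 + (-222 + 36)*((110 + 33) + 17)) = √(349140 - 186*(143 + 17)) = √(349140 - 186*160) = √(349140 - 29760) = √319380 = 2*√79845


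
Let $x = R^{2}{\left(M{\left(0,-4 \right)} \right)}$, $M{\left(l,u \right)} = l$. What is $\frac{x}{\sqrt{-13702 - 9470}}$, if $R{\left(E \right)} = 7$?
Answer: $- \frac{49 i \sqrt{5793}}{11586} \approx - 0.3219 i$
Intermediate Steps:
$x = 49$ ($x = 7^{2} = 49$)
$\frac{x}{\sqrt{-13702 - 9470}} = \frac{49}{\sqrt{-13702 - 9470}} = \frac{49}{\sqrt{-23172}} = \frac{49}{2 i \sqrt{5793}} = 49 \left(- \frac{i \sqrt{5793}}{11586}\right) = - \frac{49 i \sqrt{5793}}{11586}$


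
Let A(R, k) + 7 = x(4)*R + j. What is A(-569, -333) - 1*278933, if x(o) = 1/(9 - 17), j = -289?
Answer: -2233263/8 ≈ -2.7916e+5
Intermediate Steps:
x(o) = -⅛ (x(o) = 1/(-8) = -⅛)
A(R, k) = -296 - R/8 (A(R, k) = -7 + (-R/8 - 289) = -7 + (-289 - R/8) = -296 - R/8)
A(-569, -333) - 1*278933 = (-296 - ⅛*(-569)) - 1*278933 = (-296 + 569/8) - 278933 = -1799/8 - 278933 = -2233263/8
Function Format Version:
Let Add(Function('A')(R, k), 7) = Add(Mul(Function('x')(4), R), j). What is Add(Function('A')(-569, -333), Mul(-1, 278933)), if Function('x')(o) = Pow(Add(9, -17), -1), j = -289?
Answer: Rational(-2233263, 8) ≈ -2.7916e+5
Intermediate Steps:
Function('x')(o) = Rational(-1, 8) (Function('x')(o) = Pow(-8, -1) = Rational(-1, 8))
Function('A')(R, k) = Add(-296, Mul(Rational(-1, 8), R)) (Function('A')(R, k) = Add(-7, Add(Mul(Rational(-1, 8), R), -289)) = Add(-7, Add(-289, Mul(Rational(-1, 8), R))) = Add(-296, Mul(Rational(-1, 8), R)))
Add(Function('A')(-569, -333), Mul(-1, 278933)) = Add(Add(-296, Mul(Rational(-1, 8), -569)), Mul(-1, 278933)) = Add(Add(-296, Rational(569, 8)), -278933) = Add(Rational(-1799, 8), -278933) = Rational(-2233263, 8)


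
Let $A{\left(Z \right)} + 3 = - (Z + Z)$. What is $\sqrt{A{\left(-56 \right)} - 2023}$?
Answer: $i \sqrt{1914} \approx 43.749 i$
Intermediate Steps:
$A{\left(Z \right)} = -3 - 2 Z$ ($A{\left(Z \right)} = -3 - \left(Z + Z\right) = -3 - 2 Z$)
$\sqrt{A{\left(-56 \right)} - 2023} = \sqrt{\left(-3 - -112\right) - 2023} = \sqrt{\left(-3 + 112\right) - 2023} = \sqrt{109 - 2023} = \sqrt{-1914} = i \sqrt{1914}$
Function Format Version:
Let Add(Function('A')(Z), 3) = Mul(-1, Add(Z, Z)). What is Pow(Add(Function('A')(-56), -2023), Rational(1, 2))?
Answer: Mul(I, Pow(1914, Rational(1, 2))) ≈ Mul(43.749, I)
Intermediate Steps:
Function('A')(Z) = Add(-3, Mul(-2, Z)) (Function('A')(Z) = Add(-3, Mul(-1, Add(Z, Z))) = Add(-3, Mul(-1, Mul(2, Z))) = Add(-3, Mul(-2, Z)))
Pow(Add(Function('A')(-56), -2023), Rational(1, 2)) = Pow(Add(Add(-3, Mul(-2, -56)), -2023), Rational(1, 2)) = Pow(Add(Add(-3, 112), -2023), Rational(1, 2)) = Pow(Add(109, -2023), Rational(1, 2)) = Pow(-1914, Rational(1, 2)) = Mul(I, Pow(1914, Rational(1, 2)))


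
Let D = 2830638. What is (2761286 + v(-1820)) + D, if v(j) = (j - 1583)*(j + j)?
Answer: 17978844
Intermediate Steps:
v(j) = 2*j*(-1583 + j) (v(j) = (-1583 + j)*(2*j) = 2*j*(-1583 + j))
(2761286 + v(-1820)) + D = (2761286 + 2*(-1820)*(-1583 - 1820)) + 2830638 = (2761286 + 2*(-1820)*(-3403)) + 2830638 = (2761286 + 12386920) + 2830638 = 15148206 + 2830638 = 17978844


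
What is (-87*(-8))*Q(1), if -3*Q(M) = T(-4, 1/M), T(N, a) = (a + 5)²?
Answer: -8352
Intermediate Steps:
T(N, a) = (5 + a)²
Q(M) = -(5 + 1/M)²/3
(-87*(-8))*Q(1) = (-87*(-8))*(-⅓*(1 + 5*1)²/1²) = 696*(-⅓*1*(1 + 5)²) = 696*(-⅓*1*6²) = 696*(-⅓*1*36) = 696*(-12) = -8352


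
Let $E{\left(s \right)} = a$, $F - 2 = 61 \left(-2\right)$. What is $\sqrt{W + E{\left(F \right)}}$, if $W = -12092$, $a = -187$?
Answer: $i \sqrt{12279} \approx 110.81 i$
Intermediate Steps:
$F = -120$ ($F = 2 + 61 \left(-2\right) = 2 - 122 = -120$)
$E{\left(s \right)} = -187$
$\sqrt{W + E{\left(F \right)}} = \sqrt{-12092 - 187} = \sqrt{-12279} = i \sqrt{12279}$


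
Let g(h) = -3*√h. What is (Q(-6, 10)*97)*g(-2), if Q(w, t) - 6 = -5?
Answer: -291*I*√2 ≈ -411.54*I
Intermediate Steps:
Q(w, t) = 1 (Q(w, t) = 6 - 5 = 1)
(Q(-6, 10)*97)*g(-2) = (1*97)*(-3*I*√2) = 97*(-3*I*√2) = -291*I*√2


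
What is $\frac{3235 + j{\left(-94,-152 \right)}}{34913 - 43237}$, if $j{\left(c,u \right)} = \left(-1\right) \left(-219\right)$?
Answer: $- \frac{1727}{4162} \approx -0.41494$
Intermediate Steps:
$j{\left(c,u \right)} = 219$
$\frac{3235 + j{\left(-94,-152 \right)}}{34913 - 43237} = \frac{3235 + 219}{34913 - 43237} = \frac{3454}{-8324} = 3454 \left(- \frac{1}{8324}\right) = - \frac{1727}{4162}$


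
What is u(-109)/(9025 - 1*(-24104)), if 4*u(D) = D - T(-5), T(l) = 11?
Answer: -10/11043 ≈ -0.00090555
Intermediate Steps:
u(D) = -11/4 + D/4 (u(D) = (D - 1*11)/4 = (D - 11)/4 = (-11 + D)/4 = -11/4 + D/4)
u(-109)/(9025 - 1*(-24104)) = (-11/4 + (¼)*(-109))/(9025 - 1*(-24104)) = (-11/4 - 109/4)/(9025 + 24104) = -30/33129 = -30*1/33129 = -10/11043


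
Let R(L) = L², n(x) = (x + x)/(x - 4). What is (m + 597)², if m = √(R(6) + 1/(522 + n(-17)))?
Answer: (3282306 + √1088265873)²/30228004 ≈ 3.6361e+5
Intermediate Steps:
n(x) = 2*x/(-4 + x) (n(x) = (2*x)/(-4 + x) = 2*x/(-4 + x))
m = √1088265873/5498 (m = √(6² + 1/(522 + 2*(-17)/(-4 - 17))) = √(36 + 1/(522 + 2*(-17)/(-21))) = √(36 + 1/(522 + 2*(-17)*(-1/21))) = √(36 + 1/(522 + 34/21)) = √(36 + 1/(10996/21)) = √(36 + 21/10996) = √(395877/10996) = √1088265873/5498 ≈ 6.0002)
(m + 597)² = (√1088265873/5498 + 597)² = (597 + √1088265873/5498)²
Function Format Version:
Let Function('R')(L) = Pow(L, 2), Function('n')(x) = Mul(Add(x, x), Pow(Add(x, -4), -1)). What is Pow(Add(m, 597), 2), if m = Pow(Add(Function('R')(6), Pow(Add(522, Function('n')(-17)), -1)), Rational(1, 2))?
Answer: Mul(Rational(1, 30228004), Pow(Add(3282306, Pow(1088265873, Rational(1, 2))), 2)) ≈ 3.6361e+5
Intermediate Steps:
Function('n')(x) = Mul(2, x, Pow(Add(-4, x), -1)) (Function('n')(x) = Mul(Mul(2, x), Pow(Add(-4, x), -1)) = Mul(2, x, Pow(Add(-4, x), -1)))
m = Mul(Rational(1, 5498), Pow(1088265873, Rational(1, 2))) (m = Pow(Add(Pow(6, 2), Pow(Add(522, Mul(2, -17, Pow(Add(-4, -17), -1))), -1)), Rational(1, 2)) = Pow(Add(36, Pow(Add(522, Mul(2, -17, Pow(-21, -1))), -1)), Rational(1, 2)) = Pow(Add(36, Pow(Add(522, Mul(2, -17, Rational(-1, 21))), -1)), Rational(1, 2)) = Pow(Add(36, Pow(Add(522, Rational(34, 21)), -1)), Rational(1, 2)) = Pow(Add(36, Pow(Rational(10996, 21), -1)), Rational(1, 2)) = Pow(Add(36, Rational(21, 10996)), Rational(1, 2)) = Pow(Rational(395877, 10996), Rational(1, 2)) = Mul(Rational(1, 5498), Pow(1088265873, Rational(1, 2))) ≈ 6.0002)
Pow(Add(m, 597), 2) = Pow(Add(Mul(Rational(1, 5498), Pow(1088265873, Rational(1, 2))), 597), 2) = Pow(Add(597, Mul(Rational(1, 5498), Pow(1088265873, Rational(1, 2)))), 2)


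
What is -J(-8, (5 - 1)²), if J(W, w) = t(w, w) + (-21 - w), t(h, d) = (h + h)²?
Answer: -987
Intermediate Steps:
t(h, d) = 4*h² (t(h, d) = (2*h)² = 4*h²)
J(W, w) = -21 - w + 4*w² (J(W, w) = 4*w² + (-21 - w) = -21 - w + 4*w²)
-J(-8, (5 - 1)²) = -(-21 - (5 - 1)² + 4*((5 - 1)²)²) = -(-21 - 1*4² + 4*(4²)²) = -(-21 - 1*16 + 4*16²) = -(-21 - 16 + 4*256) = -(-21 - 16 + 1024) = -1*987 = -987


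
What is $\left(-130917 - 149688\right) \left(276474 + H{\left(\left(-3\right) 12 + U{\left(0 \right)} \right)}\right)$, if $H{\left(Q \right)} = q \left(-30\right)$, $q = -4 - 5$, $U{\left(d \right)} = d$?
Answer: $-77655750120$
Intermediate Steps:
$q = -9$ ($q = -4 - 5 = -9$)
$H{\left(Q \right)} = 270$ ($H{\left(Q \right)} = \left(-9\right) \left(-30\right) = 270$)
$\left(-130917 - 149688\right) \left(276474 + H{\left(\left(-3\right) 12 + U{\left(0 \right)} \right)}\right) = \left(-130917 - 149688\right) \left(276474 + 270\right) = \left(-280605\right) 276744 = -77655750120$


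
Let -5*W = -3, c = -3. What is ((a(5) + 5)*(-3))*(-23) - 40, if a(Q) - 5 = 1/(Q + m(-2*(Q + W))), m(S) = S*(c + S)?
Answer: 889125/1367 ≈ 650.42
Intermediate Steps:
W = ⅗ (W = -⅕*(-3) = ⅗ ≈ 0.60000)
m(S) = S*(-3 + S)
a(Q) = 5 + 1/(Q + (-21/5 - 2*Q)*(-6/5 - 2*Q)) (a(Q) = 5 + 1/(Q + (-2*(Q + ⅗))*(-3 - 2*(Q + ⅗))) = 5 + 1/(Q + (-2*(⅗ + Q))*(-3 - 2*(⅗ + Q))) = 5 + 1/(Q + (-6/5 - 2*Q)*(-3 + (-6/5 - 2*Q))) = 5 + 1/(Q + (-6/5 - 2*Q)*(-21/5 - 2*Q)) = 5 + 1/(Q + (-21/5 - 2*Q)*(-6/5 - 2*Q)))
((a(5) + 5)*(-3))*(-23) - 40 = ((5*(131 + 100*5² + 295*5)/(126 + 100*5² + 295*5) + 5)*(-3))*(-23) - 40 = ((5*(131 + 100*25 + 1475)/(126 + 100*25 + 1475) + 5)*(-3))*(-23) - 40 = ((5*(131 + 2500 + 1475)/(126 + 2500 + 1475) + 5)*(-3))*(-23) - 40 = ((5*4106/4101 + 5)*(-3))*(-23) - 40 = ((5*(1/4101)*4106 + 5)*(-3))*(-23) - 40 = ((20530/4101 + 5)*(-3))*(-23) - 40 = ((41035/4101)*(-3))*(-23) - 40 = -41035/1367*(-23) - 40 = 943805/1367 - 40 = 889125/1367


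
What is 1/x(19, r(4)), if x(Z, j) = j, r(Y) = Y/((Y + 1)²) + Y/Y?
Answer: 25/29 ≈ 0.86207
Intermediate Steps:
r(Y) = 1 + Y/(1 + Y)² (r(Y) = Y/((1 + Y)²) + 1 = Y/(1 + Y)² + 1 = 1 + Y/(1 + Y)²)
1/x(19, r(4)) = 1/(1 + 4/(1 + 4)²) = 1/(1 + 4/5²) = 1/(1 + 4*(1/25)) = 1/(1 + 4/25) = 1/(29/25) = 25/29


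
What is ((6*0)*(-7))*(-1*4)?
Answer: 0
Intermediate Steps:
((6*0)*(-7))*(-1*4) = (0*(-7))*(-4) = 0*(-4) = 0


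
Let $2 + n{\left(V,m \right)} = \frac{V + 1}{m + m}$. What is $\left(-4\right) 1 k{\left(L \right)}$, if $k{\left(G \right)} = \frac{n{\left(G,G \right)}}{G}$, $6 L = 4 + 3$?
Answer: $\frac{180}{49} \approx 3.6735$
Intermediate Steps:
$L = \frac{7}{6}$ ($L = \frac{4 + 3}{6} = \frac{1}{6} \cdot 7 = \frac{7}{6} \approx 1.1667$)
$n{\left(V,m \right)} = -2 + \frac{1 + V}{2 m}$ ($n{\left(V,m \right)} = -2 + \frac{V + 1}{m + m} = -2 + \frac{1 + V}{2 m}$)
$k{\left(G \right)} = \frac{1 - 3 G}{2 G^{2}}$ ($k{\left(G \right)} = \frac{\frac{1}{2} \frac{1}{G} \left(1 + G - 4 G\right)}{G} = \frac{\frac{1}{2} \frac{1}{G} \left(1 - 3 G\right)}{G} = \frac{1 - 3 G}{2 G^{2}}$)
$\left(-4\right) 1 k{\left(L \right)} = \left(-4\right) 1 \frac{1 - \frac{7}{2}}{2 \cdot \frac{49}{36}} = - 4 \cdot \frac{1}{2} \cdot \frac{36}{49} \left(1 - \frac{7}{2}\right) = - 4 \cdot \frac{1}{2} \cdot \frac{36}{49} \left(- \frac{5}{2}\right) = \left(-4\right) \left(- \frac{45}{49}\right) = \frac{180}{49}$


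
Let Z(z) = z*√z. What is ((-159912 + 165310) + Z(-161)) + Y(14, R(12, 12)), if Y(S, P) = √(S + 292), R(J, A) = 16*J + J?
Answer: 5398 + 3*√34 - 161*I*√161 ≈ 5415.5 - 2042.9*I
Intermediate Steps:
Z(z) = z^(3/2)
R(J, A) = 17*J
Y(S, P) = √(292 + S)
((-159912 + 165310) + Z(-161)) + Y(14, R(12, 12)) = ((-159912 + 165310) + (-161)^(3/2)) + √(292 + 14) = (5398 - 161*I*√161) + √306 = (5398 - 161*I*√161) + 3*√34 = 5398 + 3*√34 - 161*I*√161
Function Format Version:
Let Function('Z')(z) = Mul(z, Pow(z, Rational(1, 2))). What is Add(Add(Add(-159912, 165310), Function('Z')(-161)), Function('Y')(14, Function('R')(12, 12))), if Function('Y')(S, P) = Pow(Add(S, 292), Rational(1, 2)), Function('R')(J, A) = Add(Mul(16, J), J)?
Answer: Add(5398, Mul(3, Pow(34, Rational(1, 2))), Mul(-161, I, Pow(161, Rational(1, 2)))) ≈ Add(5415.5, Mul(-2042.9, I))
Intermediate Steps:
Function('Z')(z) = Pow(z, Rational(3, 2))
Function('R')(J, A) = Mul(17, J)
Function('Y')(S, P) = Pow(Add(292, S), Rational(1, 2))
Add(Add(Add(-159912, 165310), Function('Z')(-161)), Function('Y')(14, Function('R')(12, 12))) = Add(Add(Add(-159912, 165310), Pow(-161, Rational(3, 2))), Pow(Add(292, 14), Rational(1, 2))) = Add(Add(5398, Mul(-161, I, Pow(161, Rational(1, 2)))), Pow(306, Rational(1, 2))) = Add(Add(5398, Mul(-161, I, Pow(161, Rational(1, 2)))), Mul(3, Pow(34, Rational(1, 2)))) = Add(5398, Mul(3, Pow(34, Rational(1, 2))), Mul(-161, I, Pow(161, Rational(1, 2))))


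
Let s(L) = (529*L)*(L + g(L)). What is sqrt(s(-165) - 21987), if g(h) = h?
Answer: 3*sqrt(3198007) ≈ 5364.9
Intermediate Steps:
s(L) = 1058*L**2 (s(L) = (529*L)*(L + L) = (529*L)*(2*L) = 1058*L**2)
sqrt(s(-165) - 21987) = sqrt(1058*(-165)**2 - 21987) = sqrt(1058*27225 - 21987) = sqrt(28804050 - 21987) = sqrt(28782063) = 3*sqrt(3198007)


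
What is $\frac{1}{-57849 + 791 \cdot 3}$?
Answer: $- \frac{1}{55476} \approx -1.8026 \cdot 10^{-5}$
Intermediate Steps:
$\frac{1}{-57849 + 791 \cdot 3} = \frac{1}{-57849 + 2373} = \frac{1}{-55476} = - \frac{1}{55476}$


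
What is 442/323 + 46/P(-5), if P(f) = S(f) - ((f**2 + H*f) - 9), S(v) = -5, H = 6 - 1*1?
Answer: 489/38 ≈ 12.868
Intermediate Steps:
H = 5 (H = 6 - 1 = 5)
P(f) = 4 - f**2 - 5*f (P(f) = -5 - ((f**2 + 5*f) - 9) = -5 - (-9 + f**2 + 5*f) = -5 + (9 - f**2 - 5*f) = 4 - f**2 - 5*f)
442/323 + 46/P(-5) = 442/323 + 46/(4 - 1*(-5)**2 - 5*(-5)) = 442*(1/323) + 46/(4 - 1*25 + 25) = 26/19 + 46/(4 - 25 + 25) = 26/19 + 46/4 = 26/19 + 46*(1/4) = 26/19 + 23/2 = 489/38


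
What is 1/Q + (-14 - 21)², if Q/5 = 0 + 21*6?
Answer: 771751/630 ≈ 1225.0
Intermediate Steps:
Q = 630 (Q = 5*(0 + 21*6) = 5*(0 + 126) = 5*126 = 630)
1/Q + (-14 - 21)² = 1/630 + (-14 - 21)² = 1/630 + (-35)² = 1/630 + 1225 = 771751/630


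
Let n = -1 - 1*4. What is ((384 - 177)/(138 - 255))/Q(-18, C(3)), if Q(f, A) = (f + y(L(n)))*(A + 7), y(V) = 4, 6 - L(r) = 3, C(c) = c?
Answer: 23/1820 ≈ 0.012637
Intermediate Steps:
n = -5 (n = -1 - 4 = -5)
L(r) = 3 (L(r) = 6 - 1*3 = 6 - 3 = 3)
Q(f, A) = (4 + f)*(7 + A) (Q(f, A) = (f + 4)*(A + 7) = (4 + f)*(7 + A))
((384 - 177)/(138 - 255))/Q(-18, C(3)) = ((384 - 177)/(138 - 255))/(28 + 4*3 + 7*(-18) + 3*(-18)) = (207/(-117))/(28 + 12 - 126 - 54) = (207*(-1/117))/(-140) = -23/13*(-1/140) = 23/1820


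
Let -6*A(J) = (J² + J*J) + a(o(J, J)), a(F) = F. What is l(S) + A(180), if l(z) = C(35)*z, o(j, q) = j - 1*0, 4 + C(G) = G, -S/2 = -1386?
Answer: 75102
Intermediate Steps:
S = 2772 (S = -2*(-1386) = 2772)
C(G) = -4 + G
o(j, q) = j (o(j, q) = j + 0 = j)
l(z) = 31*z (l(z) = (-4 + 35)*z = 31*z)
A(J) = -J²/3 - J/6 (A(J) = -((J² + J*J) + J)/6 = -((J² + J²) + J)/6 = -(2*J² + J)/6 = -(J + 2*J²)/6 = -J²/3 - J/6)
l(S) + A(180) = 31*2772 + (⅙)*180*(-1 - 2*180) = 85932 + (⅙)*180*(-1 - 360) = 85932 + (⅙)*180*(-361) = 85932 - 10830 = 75102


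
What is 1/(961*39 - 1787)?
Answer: 1/35692 ≈ 2.8017e-5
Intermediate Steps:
1/(961*39 - 1787) = 1/(37479 - 1787) = 1/35692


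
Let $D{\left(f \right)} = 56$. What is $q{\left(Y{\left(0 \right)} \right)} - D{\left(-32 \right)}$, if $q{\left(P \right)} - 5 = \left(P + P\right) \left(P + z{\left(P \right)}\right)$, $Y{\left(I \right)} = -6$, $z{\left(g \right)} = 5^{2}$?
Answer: $-279$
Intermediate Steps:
$z{\left(g \right)} = 25$
$q{\left(P \right)} = 5 + 2 P \left(25 + P\right)$ ($q{\left(P \right)} = 5 + \left(P + P\right) \left(P + 25\right) = 5 + 2 P \left(25 + P\right)$)
$q{\left(Y{\left(0 \right)} \right)} - D{\left(-32 \right)} = \left(5 + 2 \left(-6\right)^{2} + 50 \left(-6\right)\right) - 56 = \left(5 + 2 \cdot 36 - 300\right) - 56 = \left(5 + 72 - 300\right) - 56 = -223 - 56 = -279$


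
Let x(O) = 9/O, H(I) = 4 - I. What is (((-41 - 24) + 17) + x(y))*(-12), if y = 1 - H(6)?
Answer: 540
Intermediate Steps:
y = 3 (y = 1 - (4 - 1*6) = 1 - (4 - 6) = 1 - 1*(-2) = 1 + 2 = 3)
(((-41 - 24) + 17) + x(y))*(-12) = (((-41 - 24) + 17) + 9/3)*(-12) = ((-65 + 17) + 9*(1/3))*(-12) = (-48 + 3)*(-12) = -45*(-12) = 540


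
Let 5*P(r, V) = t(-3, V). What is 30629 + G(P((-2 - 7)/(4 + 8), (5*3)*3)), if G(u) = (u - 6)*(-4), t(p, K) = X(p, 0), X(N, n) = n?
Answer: 30653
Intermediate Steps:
t(p, K) = 0
P(r, V) = 0 (P(r, V) = (1/5)*0 = 0)
G(u) = 24 - 4*u (G(u) = (-6 + u)*(-4) = 24 - 4*u)
30629 + G(P((-2 - 7)/(4 + 8), (5*3)*3)) = 30629 + (24 - 4*0) = 30629 + (24 + 0) = 30629 + 24 = 30653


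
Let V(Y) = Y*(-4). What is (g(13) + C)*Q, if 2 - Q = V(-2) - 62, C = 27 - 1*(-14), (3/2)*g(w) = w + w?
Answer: 9800/3 ≈ 3266.7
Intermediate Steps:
V(Y) = -4*Y
g(w) = 4*w/3 (g(w) = 2*(w + w)/3 = 2*(2*w)/3 = 4*w/3)
C = 41 (C = 27 + 14 = 41)
Q = 56 (Q = 2 - (-4*(-2) - 62) = 2 - (8 - 62) = 2 - 1*(-54) = 2 + 54 = 56)
(g(13) + C)*Q = ((4/3)*13 + 41)*56 = (52/3 + 41)*56 = (175/3)*56 = 9800/3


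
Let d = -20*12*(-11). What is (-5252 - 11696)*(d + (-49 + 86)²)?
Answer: -67944532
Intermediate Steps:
d = 2640 (d = -240*(-11) = 2640)
(-5252 - 11696)*(d + (-49 + 86)²) = (-5252 - 11696)*(2640 + (-49 + 86)²) = -16948*(2640 + 37²) = -16948*(2640 + 1369) = -16948*4009 = -67944532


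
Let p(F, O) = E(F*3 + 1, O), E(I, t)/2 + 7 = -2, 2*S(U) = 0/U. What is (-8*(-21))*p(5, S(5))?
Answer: -3024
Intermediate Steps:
S(U) = 0 (S(U) = (0/U)/2 = (1/2)*0 = 0)
E(I, t) = -18 (E(I, t) = -14 + 2*(-2) = -14 - 4 = -18)
p(F, O) = -18
(-8*(-21))*p(5, S(5)) = -8*(-21)*(-18) = 168*(-18) = -3024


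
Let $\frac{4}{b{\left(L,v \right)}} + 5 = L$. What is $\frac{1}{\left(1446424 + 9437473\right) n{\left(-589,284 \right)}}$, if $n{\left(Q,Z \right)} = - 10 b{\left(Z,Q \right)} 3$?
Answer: $- \frac{93}{435355880} \approx -2.1362 \cdot 10^{-7}$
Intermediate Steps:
$b{\left(L,v \right)} = \frac{4}{-5 + L}$
$n{\left(Q,Z \right)} = - \frac{120}{-5 + Z}$ ($n{\left(Q,Z \right)} = - 10 \frac{4}{-5 + Z} 3 = - \frac{40}{-5 + Z} 3 = - \frac{120}{-5 + Z}$)
$\frac{1}{\left(1446424 + 9437473\right) n{\left(-589,284 \right)}} = \frac{1}{\left(1446424 + 9437473\right) \left(- \frac{120}{-5 + 284}\right)} = \frac{1}{10883897 \left(- \frac{120}{279}\right)} = \frac{1}{10883897 \left(\left(-120\right) \frac{1}{279}\right)} = \frac{1}{10883897 \left(- \frac{40}{93}\right)} = \frac{1}{10883897} \left(- \frac{93}{40}\right) = - \frac{93}{435355880}$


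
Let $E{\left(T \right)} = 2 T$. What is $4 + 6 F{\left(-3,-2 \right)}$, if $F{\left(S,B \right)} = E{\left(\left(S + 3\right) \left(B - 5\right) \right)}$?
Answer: $4$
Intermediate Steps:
$F{\left(S,B \right)} = 2 \left(-5 + B\right) \left(3 + S\right)$ ($F{\left(S,B \right)} = 2 \left(S + 3\right) \left(B - 5\right) = 2 \left(3 + S\right) \left(-5 + B\right) = 2 \left(-5 + B\right) \left(3 + S\right)$)
$4 + 6 F{\left(-3,-2 \right)} = 4 + 6 \left(-30 - -30 + 6 \left(-2\right) + 2 \left(-2\right) \left(-3\right)\right) = 4 + 6 \left(-30 + 30 - 12 + 12\right) = 4 + 6 \cdot 0 = 4 + 0 = 4$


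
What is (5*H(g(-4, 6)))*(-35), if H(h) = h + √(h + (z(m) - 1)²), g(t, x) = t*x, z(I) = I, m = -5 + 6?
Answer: 4200 - 350*I*√6 ≈ 4200.0 - 857.32*I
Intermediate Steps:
m = 1
H(h) = h + √h (H(h) = h + √(h + (1 - 1)²) = h + √(h + 0²) = h + √(h + 0) = h + √h)
(5*H(g(-4, 6)))*(-35) = (5*(-4*6 + √(-4*6)))*(-35) = (5*(-24 + √(-24)))*(-35) = (5*(-24 + 2*I*√6))*(-35) = (-120 + 10*I*√6)*(-35) = 4200 - 350*I*√6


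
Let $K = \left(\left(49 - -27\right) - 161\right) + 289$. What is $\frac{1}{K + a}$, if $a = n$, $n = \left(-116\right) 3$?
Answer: $- \frac{1}{144} \approx -0.0069444$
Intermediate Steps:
$K = 204$ ($K = \left(\left(49 + 27\right) - 161\right) + 289 = \left(76 - 161\right) + 289 = -85 + 289 = 204$)
$n = -348$
$a = -348$
$\frac{1}{K + a} = \frac{1}{204 - 348} = \frac{1}{-144} = - \frac{1}{144}$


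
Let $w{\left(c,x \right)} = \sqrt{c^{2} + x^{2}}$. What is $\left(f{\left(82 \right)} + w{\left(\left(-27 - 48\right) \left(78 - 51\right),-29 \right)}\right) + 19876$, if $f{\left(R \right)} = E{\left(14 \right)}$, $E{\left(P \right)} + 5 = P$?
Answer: $19885 + \sqrt{4101466} \approx 21910.0$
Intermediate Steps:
$E{\left(P \right)} = -5 + P$
$f{\left(R \right)} = 9$ ($f{\left(R \right)} = -5 + 14 = 9$)
$\left(f{\left(82 \right)} + w{\left(\left(-27 - 48\right) \left(78 - 51\right),-29 \right)}\right) + 19876 = \left(9 + \sqrt{\left(\left(-27 - 48\right) \left(78 - 51\right)\right)^{2} + \left(-29\right)^{2}}\right) + 19876 = \left(9 + \sqrt{\left(\left(-75\right) 27\right)^{2} + 841}\right) + 19876 = \left(9 + \sqrt{\left(-2025\right)^{2} + 841}\right) + 19876 = \left(9 + \sqrt{4100625 + 841}\right) + 19876 = \left(9 + \sqrt{4101466}\right) + 19876 = 19885 + \sqrt{4101466}$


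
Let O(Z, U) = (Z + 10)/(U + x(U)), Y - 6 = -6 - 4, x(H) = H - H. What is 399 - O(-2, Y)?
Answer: 401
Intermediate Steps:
x(H) = 0
Y = -4 (Y = 6 + (-6 - 4) = 6 - 10 = -4)
O(Z, U) = (10 + Z)/U (O(Z, U) = (Z + 10)/(U + 0) = (10 + Z)/U)
399 - O(-2, Y) = 399 - (10 - 2)/(-4) = 399 - (-1)*8/4 = 399 - 1*(-2) = 399 + 2 = 401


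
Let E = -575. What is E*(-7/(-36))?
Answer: -4025/36 ≈ -111.81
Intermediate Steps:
E*(-7/(-36)) = -575*(-7)/(-36) = -(-575)*(-7)/36 = -575*7/36 = -4025/36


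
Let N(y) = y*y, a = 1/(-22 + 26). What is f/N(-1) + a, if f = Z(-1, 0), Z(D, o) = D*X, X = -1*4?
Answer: 17/4 ≈ 4.2500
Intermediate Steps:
a = ¼ (a = 1/4 = ¼ ≈ 0.25000)
X = -4
Z(D, o) = -4*D (Z(D, o) = D*(-4) = -4*D)
f = 4 (f = -4*(-1) = 4)
N(y) = y²
f/N(-1) + a = 4/(-1)² + ¼ = 4/1 + ¼ = 1*4 + ¼ = 4 + ¼ = 17/4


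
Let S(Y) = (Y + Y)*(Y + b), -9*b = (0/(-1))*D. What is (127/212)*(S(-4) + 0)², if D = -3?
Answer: 32512/53 ≈ 613.43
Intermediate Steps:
b = 0 (b = -0/(-1)*(-3)/9 = -0*(-1)*(-3)/9 = -0*(-3) = -⅑*0 = 0)
S(Y) = 2*Y² (S(Y) = (Y + Y)*(Y + 0) = (2*Y)*Y = 2*Y²)
(127/212)*(S(-4) + 0)² = (127/212)*(2*(-4)² + 0)² = (127*(1/212))*(2*16 + 0)² = 127*(32 + 0)²/212 = (127/212)*32² = (127/212)*1024 = 32512/53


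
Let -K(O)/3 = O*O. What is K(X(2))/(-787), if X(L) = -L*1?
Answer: 12/787 ≈ 0.015248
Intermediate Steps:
X(L) = -L
K(O) = -3*O**2 (K(O) = -3*O*O = -3*O**2)
K(X(2))/(-787) = -3*(-1*2)**2/(-787) = -3*(-2)**2*(-1/787) = -3*4*(-1/787) = -12*(-1/787) = 12/787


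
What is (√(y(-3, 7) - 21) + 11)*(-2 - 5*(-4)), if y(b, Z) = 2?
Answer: 198 + 18*I*√19 ≈ 198.0 + 78.46*I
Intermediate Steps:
(√(y(-3, 7) - 21) + 11)*(-2 - 5*(-4)) = (√(2 - 21) + 11)*(-2 - 5*(-4)) = (√(-19) + 11)*(-2 + 20) = (I*√19 + 11)*18 = (11 + I*√19)*18 = 198 + 18*I*√19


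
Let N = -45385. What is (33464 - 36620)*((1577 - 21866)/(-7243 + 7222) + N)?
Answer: 981301392/7 ≈ 1.4019e+8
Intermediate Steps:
(33464 - 36620)*((1577 - 21866)/(-7243 + 7222) + N) = (33464 - 36620)*((1577 - 21866)/(-7243 + 7222) - 45385) = -3156*(-20289/(-21) - 45385) = -3156*(-20289*(-1/21) - 45385) = -3156*(6763/7 - 45385) = -3156*(-310932/7) = 981301392/7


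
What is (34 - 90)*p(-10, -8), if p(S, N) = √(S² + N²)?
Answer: -112*√41 ≈ -717.15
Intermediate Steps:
p(S, N) = √(N² + S²)
(34 - 90)*p(-10, -8) = (34 - 90)*√((-8)² + (-10)²) = -56*√(64 + 100) = -112*√41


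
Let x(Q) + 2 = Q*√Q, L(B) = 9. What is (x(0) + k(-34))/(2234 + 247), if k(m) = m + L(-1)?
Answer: -9/827 ≈ -0.010883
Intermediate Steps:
x(Q) = -2 + Q^(3/2) (x(Q) = -2 + Q*√Q = -2 + Q^(3/2))
k(m) = 9 + m (k(m) = m + 9 = 9 + m)
(x(0) + k(-34))/(2234 + 247) = ((-2 + 0^(3/2)) + (9 - 34))/(2234 + 247) = ((-2 + 0) - 25)/2481 = (-2 - 25)*(1/2481) = -27*1/2481 = -9/827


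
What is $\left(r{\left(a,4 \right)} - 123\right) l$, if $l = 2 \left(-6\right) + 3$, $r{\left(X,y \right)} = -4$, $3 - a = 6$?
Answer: $1143$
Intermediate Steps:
$a = -3$ ($a = 3 - 6 = -3$)
$l = -9$ ($l = -12 + 3 = -9$)
$\left(r{\left(a,4 \right)} - 123\right) l = \left(-4 - 123\right) \left(-9\right) = \left(-127\right) \left(-9\right) = 1143$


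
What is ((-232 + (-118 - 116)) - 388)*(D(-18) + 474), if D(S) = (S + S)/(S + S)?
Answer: -405650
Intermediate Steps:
D(S) = 1 (D(S) = (2*S)/((2*S)) = (2*S)*(1/(2*S)) = 1)
((-232 + (-118 - 116)) - 388)*(D(-18) + 474) = ((-232 + (-118 - 116)) - 388)*(1 + 474) = ((-232 - 234) - 388)*475 = (-466 - 388)*475 = -854*475 = -405650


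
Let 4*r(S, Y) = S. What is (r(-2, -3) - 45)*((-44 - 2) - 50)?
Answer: 4368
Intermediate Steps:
r(S, Y) = S/4
(r(-2, -3) - 45)*((-44 - 2) - 50) = ((¼)*(-2) - 45)*((-44 - 2) - 50) = (-½ - 45)*(-46 - 50) = -91/2*(-96) = 4368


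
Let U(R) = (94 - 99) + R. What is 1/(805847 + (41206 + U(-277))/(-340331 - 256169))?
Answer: 149125/120171923644 ≈ 1.2409e-6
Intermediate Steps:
U(R) = -5 + R
1/(805847 + (41206 + U(-277))/(-340331 - 256169)) = 1/(805847 + (41206 + (-5 - 277))/(-340331 - 256169)) = 1/(805847 + (41206 - 282)/(-596500)) = 1/(805847 + 40924*(-1/596500)) = 1/(805847 - 10231/149125) = 1/(120171923644/149125) = 149125/120171923644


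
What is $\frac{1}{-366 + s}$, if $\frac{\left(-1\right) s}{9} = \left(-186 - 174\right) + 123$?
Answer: $\frac{1}{1767} \approx 0.00056593$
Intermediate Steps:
$s = 2133$ ($s = - 9 \left(\left(-186 - 174\right) + 123\right) = - 9 \left(-360 + 123\right) = \left(-9\right) \left(-237\right) = 2133$)
$\frac{1}{-366 + s} = \frac{1}{-366 + 2133} = \frac{1}{1767}$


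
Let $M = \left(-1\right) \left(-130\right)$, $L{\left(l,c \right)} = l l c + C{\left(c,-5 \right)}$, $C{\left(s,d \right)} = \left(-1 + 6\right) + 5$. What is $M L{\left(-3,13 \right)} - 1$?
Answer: $16509$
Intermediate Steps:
$C{\left(s,d \right)} = 10$ ($C{\left(s,d \right)} = 5 + 5 = 10$)
$L{\left(l,c \right)} = 10 + c l^{2}$ ($L{\left(l,c \right)} = l l c + 10 = l^{2} c + 10 = c l^{2} + 10 = 10 + c l^{2}$)
$M = 130$
$M L{\left(-3,13 \right)} - 1 = 130 \left(10 + 13 \left(-3\right)^{2}\right) - 1 = 130 \left(10 + 13 \cdot 9\right) - 1 = 130 \left(10 + 117\right) - 1 = 130 \cdot 127 - 1 = 16510 - 1 = 16509$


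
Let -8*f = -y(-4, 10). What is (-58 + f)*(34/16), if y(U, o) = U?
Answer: -1989/16 ≈ -124.31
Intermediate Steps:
f = -1/2 (f = -(-1)*(-4)/8 = -1/8*4 = -1/2 ≈ -0.50000)
(-58 + f)*(34/16) = (-58 - 1/2)*(34/16) = -1989/16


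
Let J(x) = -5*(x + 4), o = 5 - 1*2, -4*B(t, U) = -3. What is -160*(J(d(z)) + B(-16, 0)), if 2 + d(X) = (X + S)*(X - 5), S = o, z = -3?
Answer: 1480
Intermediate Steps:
B(t, U) = ¾ (B(t, U) = -¼*(-3) = ¾)
o = 3 (o = 5 - 2 = 3)
S = 3
d(X) = -2 + (-5 + X)*(3 + X) (d(X) = -2 + (X + 3)*(X - 5) = -2 + (3 + X)*(-5 + X) = -2 + (-5 + X)*(3 + X))
J(x) = -20 - 5*x (J(x) = -5*(4 + x) = -20 - 5*x)
-160*(J(d(z)) + B(-16, 0)) = -160*((-20 - 5*(-17 + (-3)² - 2*(-3))) + ¾) = -160*((-20 - 5*(-17 + 9 + 6)) + ¾) = -160*((-20 - 5*(-2)) + ¾) = -160*((-20 + 10) + ¾) = -160*(-10 + ¾) = -160*(-37/4) = 1480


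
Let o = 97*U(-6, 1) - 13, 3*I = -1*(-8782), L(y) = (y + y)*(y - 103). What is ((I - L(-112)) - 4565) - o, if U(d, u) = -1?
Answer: -149063/3 ≈ -49688.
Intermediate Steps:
L(y) = 2*y*(-103 + y) (L(y) = (2*y)*(-103 + y) = 2*y*(-103 + y))
I = 8782/3 (I = (-1*(-8782))/3 = (⅓)*8782 = 8782/3 ≈ 2927.3)
o = -110 (o = 97*(-1) - 13 = -97 - 13 = -110)
((I - L(-112)) - 4565) - o = ((8782/3 - 2*(-112)*(-103 - 112)) - 4565) - 1*(-110) = ((8782/3 - 2*(-112)*(-215)) - 4565) + 110 = ((8782/3 - 1*48160) - 4565) + 110 = ((8782/3 - 48160) - 4565) + 110 = (-135698/3 - 4565) + 110 = -149393/3 + 110 = -149063/3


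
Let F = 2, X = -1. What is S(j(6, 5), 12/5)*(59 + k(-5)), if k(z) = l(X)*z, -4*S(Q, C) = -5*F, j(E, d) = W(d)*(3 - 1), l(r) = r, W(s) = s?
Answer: 160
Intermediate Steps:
j(E, d) = 2*d (j(E, d) = d*(3 - 1) = d*2 = 2*d)
S(Q, C) = 5/2 (S(Q, C) = -(-5)*2/4 = -¼*(-10) = 5/2)
k(z) = -z
S(j(6, 5), 12/5)*(59 + k(-5)) = 5*(59 - 1*(-5))/2 = 5*(59 + 5)/2 = (5/2)*64 = 160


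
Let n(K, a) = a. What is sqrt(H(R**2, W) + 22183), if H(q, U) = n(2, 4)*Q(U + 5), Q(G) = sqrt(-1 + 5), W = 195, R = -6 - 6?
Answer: sqrt(22191) ≈ 148.97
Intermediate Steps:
R = -12
Q(G) = 2 (Q(G) = sqrt(4) = 2)
H(q, U) = 8 (H(q, U) = 4*2 = 8)
sqrt(H(R**2, W) + 22183) = sqrt(8 + 22183) = sqrt(22191)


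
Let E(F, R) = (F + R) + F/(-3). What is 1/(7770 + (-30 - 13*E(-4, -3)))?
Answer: 3/23441 ≈ 0.00012798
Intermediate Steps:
E(F, R) = R + 2*F/3 (E(F, R) = (F + R) + F*(-⅓) = (F + R) - F/3 = R + 2*F/3)
1/(7770 + (-30 - 13*E(-4, -3))) = 1/(7770 + (-30 - 13*(-3 + (⅔)*(-4)))) = 1/(7770 + (-30 - 13*(-3 - 8/3))) = 1/(7770 + (-30 - 13*(-17/3))) = 1/(7770 + (-30 + 221/3)) = 1/(7770 + 131/3) = 1/(23441/3) = 3/23441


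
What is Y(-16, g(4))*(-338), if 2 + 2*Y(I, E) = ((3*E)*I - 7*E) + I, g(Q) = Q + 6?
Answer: 95992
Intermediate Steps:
g(Q) = 6 + Q
Y(I, E) = -1 + I/2 - 7*E/2 + 3*E*I/2 (Y(I, E) = -1 + (((3*E)*I - 7*E) + I)/2 = -1 + ((3*E*I - 7*E) + I)/2 = -1 + ((-7*E + 3*E*I) + I)/2 = -1 + (I - 7*E + 3*E*I)/2 = -1 + (I/2 - 7*E/2 + 3*E*I/2) = -1 + I/2 - 7*E/2 + 3*E*I/2)
Y(-16, g(4))*(-338) = (-1 + (1/2)*(-16) - 7*(6 + 4)/2 + (3/2)*(6 + 4)*(-16))*(-338) = (-1 - 8 - 7/2*10 + (3/2)*10*(-16))*(-338) = (-1 - 8 - 35 - 240)*(-338) = -284*(-338) = 95992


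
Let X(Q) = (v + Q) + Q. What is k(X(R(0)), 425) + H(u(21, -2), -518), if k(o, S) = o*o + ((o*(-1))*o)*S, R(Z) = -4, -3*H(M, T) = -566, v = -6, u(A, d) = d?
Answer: -248746/3 ≈ -82915.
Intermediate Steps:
H(M, T) = 566/3 (H(M, T) = -⅓*(-566) = 566/3)
X(Q) = -6 + 2*Q (X(Q) = (-6 + Q) + Q = -6 + 2*Q)
k(o, S) = o² - S*o² (k(o, S) = o² + ((-o)*o)*S = o² + (-o²)*S = o² - S*o²)
k(X(R(0)), 425) + H(u(21, -2), -518) = (-6 + 2*(-4))²*(1 - 1*425) + 566/3 = (-6 - 8)²*(1 - 425) + 566/3 = (-14)²*(-424) + 566/3 = 196*(-424) + 566/3 = -83104 + 566/3 = -248746/3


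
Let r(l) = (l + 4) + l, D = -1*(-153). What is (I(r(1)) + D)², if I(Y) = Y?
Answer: 25281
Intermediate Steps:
D = 153
r(l) = 4 + 2*l (r(l) = (4 + l) + l = 4 + 2*l)
(I(r(1)) + D)² = ((4 + 2*1) + 153)² = ((4 + 2) + 153)² = (6 + 153)² = 159² = 25281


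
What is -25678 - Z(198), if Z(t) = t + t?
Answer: -26074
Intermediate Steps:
Z(t) = 2*t
-25678 - Z(198) = -25678 - 2*198 = -25678 - 1*396 = -25678 - 396 = -26074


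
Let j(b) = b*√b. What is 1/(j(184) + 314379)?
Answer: 314379/98827926137 - 368*√46/98827926137 ≈ 3.1558e-6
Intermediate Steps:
j(b) = b^(3/2)
1/(j(184) + 314379) = 1/(184^(3/2) + 314379) = 1/(368*√46 + 314379) = 1/(314379 + 368*√46)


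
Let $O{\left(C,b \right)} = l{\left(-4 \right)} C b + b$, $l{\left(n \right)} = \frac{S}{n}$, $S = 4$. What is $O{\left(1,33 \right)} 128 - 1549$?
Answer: $-1549$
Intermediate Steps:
$l{\left(n \right)} = \frac{4}{n}$
$O{\left(C,b \right)} = b - C b$ ($O{\left(C,b \right)} = \frac{4}{-4} C b + b = 4 \left(- \frac{1}{4}\right) C b + b = - C b + b = b - C b$)
$O{\left(1,33 \right)} 128 - 1549 = 33 \left(1 - 1\right) 128 - 1549 = 33 \cdot 0 \cdot 128 - 1549 = 0 \cdot 128 - 1549 = 0 - 1549 = -1549$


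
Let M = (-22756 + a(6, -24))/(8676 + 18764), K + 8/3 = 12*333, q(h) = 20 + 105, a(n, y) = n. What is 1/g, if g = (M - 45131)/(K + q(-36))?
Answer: -4843160/53075031 ≈ -0.091251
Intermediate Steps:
q(h) = 125
K = 11980/3 (K = -8/3 + 12*333 = -8/3 + 3996 = 11980/3 ≈ 3993.3)
M = -325/392 (M = (-22756 + 6)/(8676 + 18764) = -22750/27440 = -22750*1/27440 = -325/392 ≈ -0.82908)
g = -53075031/4843160 (g = (-325/392 - 45131)/(11980/3 + 125) = -17691677/(392*12355/3) = -17691677/392*3/12355 = -53075031/4843160 ≈ -10.959)
1/g = 1/(-53075031/4843160) = -4843160/53075031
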